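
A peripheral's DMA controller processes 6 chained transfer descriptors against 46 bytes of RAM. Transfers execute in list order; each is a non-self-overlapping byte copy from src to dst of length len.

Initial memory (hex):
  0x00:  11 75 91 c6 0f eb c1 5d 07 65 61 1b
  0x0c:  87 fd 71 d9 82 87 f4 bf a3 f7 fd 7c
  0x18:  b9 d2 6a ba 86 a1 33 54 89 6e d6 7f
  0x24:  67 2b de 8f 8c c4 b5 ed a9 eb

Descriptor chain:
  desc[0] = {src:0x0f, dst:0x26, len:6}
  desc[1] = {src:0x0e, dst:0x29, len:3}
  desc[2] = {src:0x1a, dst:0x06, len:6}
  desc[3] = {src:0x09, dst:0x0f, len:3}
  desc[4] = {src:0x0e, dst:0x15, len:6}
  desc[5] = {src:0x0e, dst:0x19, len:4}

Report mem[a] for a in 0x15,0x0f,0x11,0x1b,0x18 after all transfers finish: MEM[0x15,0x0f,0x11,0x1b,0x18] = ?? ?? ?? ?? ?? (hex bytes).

MEM[0x15,0x0f,0x11,0x1b,0x18] = 71 a1 54 33 54

#0 dst[0x26+6] := {0xd9,0x82,0x87,0xf4,0xbf,0xa3}
#1 dst[0x29+3] := {0x71,0xd9,0x82}
#2 dst[0x06+6] := {0x6a,0xba,0x86,0xa1,0x33,0x54}
#3 dst[0x0f+3] := {0xa1,0x33,0x54}
#4 dst[0x15+6] := {0x71,0xa1,0x33,0x54,0xf4,0xbf}
#5 dst[0x19+4] := {0x71,0xa1,0x33,0x54}
query mem[0x15]=0x71, mem[0x0f]=0xa1, mem[0x11]=0x54, mem[0x1b]=0x33, mem[0x18]=0x54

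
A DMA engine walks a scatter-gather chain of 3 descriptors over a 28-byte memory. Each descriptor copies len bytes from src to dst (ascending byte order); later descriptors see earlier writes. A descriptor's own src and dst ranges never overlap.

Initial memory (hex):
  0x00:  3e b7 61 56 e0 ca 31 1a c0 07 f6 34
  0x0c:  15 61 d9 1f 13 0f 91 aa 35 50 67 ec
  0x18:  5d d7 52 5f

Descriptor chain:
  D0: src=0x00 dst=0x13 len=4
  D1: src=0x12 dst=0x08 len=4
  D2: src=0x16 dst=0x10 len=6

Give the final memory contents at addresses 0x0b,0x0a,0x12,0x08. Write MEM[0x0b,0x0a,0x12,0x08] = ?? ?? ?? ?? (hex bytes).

MEM[0x0b,0x0a,0x12,0x08] = 61 b7 5d 91

D0: mem[0x13..0x16] <- [3e b7 61 56]
D1: mem[0x08..0x0b] <- [91 3e b7 61]
D2: mem[0x10..0x15] <- [56 ec 5d d7 52 5f]
query mem[0x0b]=0x61, mem[0x0a]=0xb7, mem[0x12]=0x5d, mem[0x08]=0x91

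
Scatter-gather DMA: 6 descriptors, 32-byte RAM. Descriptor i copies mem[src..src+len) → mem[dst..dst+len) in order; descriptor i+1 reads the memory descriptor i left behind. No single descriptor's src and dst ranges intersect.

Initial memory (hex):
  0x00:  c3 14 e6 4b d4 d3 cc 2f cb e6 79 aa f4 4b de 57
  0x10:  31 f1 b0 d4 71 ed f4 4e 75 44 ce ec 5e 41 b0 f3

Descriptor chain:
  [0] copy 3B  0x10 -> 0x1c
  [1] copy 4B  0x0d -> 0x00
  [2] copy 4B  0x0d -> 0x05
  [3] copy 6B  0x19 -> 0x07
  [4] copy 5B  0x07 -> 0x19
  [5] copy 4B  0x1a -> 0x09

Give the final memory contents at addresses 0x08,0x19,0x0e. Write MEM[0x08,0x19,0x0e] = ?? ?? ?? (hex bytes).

  after D0: wrote 3B at 0x1c = 31f1b0
  after D1: wrote 4B at 0x00 = 4bde5731
  after D2: wrote 4B at 0x05 = 4bde5731
  after D3: wrote 6B at 0x07 = 44ceec31f1b0
  after D4: wrote 5B at 0x19 = 44ceec31f1
  after D5: wrote 4B at 0x09 = ceec31f1
query mem[0x08]=0xce, mem[0x19]=0x44, mem[0x0e]=0xde

MEM[0x08,0x19,0x0e] = ce 44 de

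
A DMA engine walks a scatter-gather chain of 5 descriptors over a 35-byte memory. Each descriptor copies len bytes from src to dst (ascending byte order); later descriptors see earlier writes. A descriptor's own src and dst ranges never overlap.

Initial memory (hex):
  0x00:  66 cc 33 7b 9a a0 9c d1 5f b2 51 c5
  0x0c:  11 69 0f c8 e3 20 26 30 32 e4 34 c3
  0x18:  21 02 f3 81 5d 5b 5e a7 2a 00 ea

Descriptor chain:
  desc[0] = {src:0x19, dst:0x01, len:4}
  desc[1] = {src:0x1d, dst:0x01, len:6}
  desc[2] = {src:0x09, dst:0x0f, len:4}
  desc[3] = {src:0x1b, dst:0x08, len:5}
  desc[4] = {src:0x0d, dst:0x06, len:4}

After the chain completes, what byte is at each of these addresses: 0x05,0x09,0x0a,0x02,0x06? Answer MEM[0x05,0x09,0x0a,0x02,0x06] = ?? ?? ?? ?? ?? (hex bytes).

#0 dst[0x01+4] := {0x02,0xf3,0x81,0x5d}
#1 dst[0x01+6] := {0x5b,0x5e,0xa7,0x2a,0x00,0xea}
#2 dst[0x0f+4] := {0xb2,0x51,0xc5,0x11}
#3 dst[0x08+5] := {0x81,0x5d,0x5b,0x5e,0xa7}
#4 dst[0x06+4] := {0x69,0x0f,0xb2,0x51}
query mem[0x05]=0x00, mem[0x09]=0x51, mem[0x0a]=0x5b, mem[0x02]=0x5e, mem[0x06]=0x69

MEM[0x05,0x09,0x0a,0x02,0x06] = 00 51 5b 5e 69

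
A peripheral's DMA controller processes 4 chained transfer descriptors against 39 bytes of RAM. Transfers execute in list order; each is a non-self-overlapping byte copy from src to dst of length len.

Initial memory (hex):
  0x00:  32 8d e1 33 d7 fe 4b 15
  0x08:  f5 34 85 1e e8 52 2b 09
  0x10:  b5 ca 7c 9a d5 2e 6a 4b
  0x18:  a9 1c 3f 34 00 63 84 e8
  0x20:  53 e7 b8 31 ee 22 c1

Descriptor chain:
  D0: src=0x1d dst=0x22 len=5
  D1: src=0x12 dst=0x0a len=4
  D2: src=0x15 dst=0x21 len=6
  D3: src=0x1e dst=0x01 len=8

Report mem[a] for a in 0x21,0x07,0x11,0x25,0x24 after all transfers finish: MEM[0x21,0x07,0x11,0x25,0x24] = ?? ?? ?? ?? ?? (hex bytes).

  after D0: wrote 5B at 0x22 = 6384e853e7
  after D1: wrote 4B at 0x0a = 7c9ad52e
  after D2: wrote 6B at 0x21 = 2e6a4ba91c3f
  after D3: wrote 8B at 0x01 = 84e8532e6a4ba91c
query mem[0x21]=0x2e, mem[0x07]=0xa9, mem[0x11]=0xca, mem[0x25]=0x1c, mem[0x24]=0xa9

MEM[0x21,0x07,0x11,0x25,0x24] = 2e a9 ca 1c a9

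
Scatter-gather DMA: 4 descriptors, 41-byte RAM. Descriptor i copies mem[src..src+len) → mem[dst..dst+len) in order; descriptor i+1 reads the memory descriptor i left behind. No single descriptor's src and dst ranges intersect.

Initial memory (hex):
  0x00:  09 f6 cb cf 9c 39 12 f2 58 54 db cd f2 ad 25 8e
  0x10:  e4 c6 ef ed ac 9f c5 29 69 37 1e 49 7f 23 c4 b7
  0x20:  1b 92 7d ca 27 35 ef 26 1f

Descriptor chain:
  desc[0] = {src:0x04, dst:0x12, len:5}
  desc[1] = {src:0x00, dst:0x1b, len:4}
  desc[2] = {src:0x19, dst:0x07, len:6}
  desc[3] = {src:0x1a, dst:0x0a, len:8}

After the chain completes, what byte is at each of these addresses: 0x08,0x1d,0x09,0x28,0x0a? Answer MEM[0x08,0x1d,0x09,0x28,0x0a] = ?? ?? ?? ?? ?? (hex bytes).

MEM[0x08,0x1d,0x09,0x28,0x0a] = 1e cb 09 1f 1e

#0 dst[0x12+5] := {0x9c,0x39,0x12,0xf2,0x58}
#1 dst[0x1b+4] := {0x09,0xf6,0xcb,0xcf}
#2 dst[0x07+6] := {0x37,0x1e,0x09,0xf6,0xcb,0xcf}
#3 dst[0x0a+8] := {0x1e,0x09,0xf6,0xcb,0xcf,0xb7,0x1b,0x92}
query mem[0x08]=0x1e, mem[0x1d]=0xcb, mem[0x09]=0x09, mem[0x28]=0x1f, mem[0x0a]=0x1e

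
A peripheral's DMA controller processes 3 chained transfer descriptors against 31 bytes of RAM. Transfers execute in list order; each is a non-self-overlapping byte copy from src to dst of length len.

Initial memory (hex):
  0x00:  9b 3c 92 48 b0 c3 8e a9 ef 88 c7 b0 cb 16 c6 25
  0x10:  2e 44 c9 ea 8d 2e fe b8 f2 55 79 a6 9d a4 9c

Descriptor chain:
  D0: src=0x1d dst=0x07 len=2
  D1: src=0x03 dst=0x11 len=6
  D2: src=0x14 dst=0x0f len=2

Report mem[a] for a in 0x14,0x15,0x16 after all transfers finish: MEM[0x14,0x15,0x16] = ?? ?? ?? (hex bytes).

[0] 0x1d->0x07 len=2 : a4 9c
[1] 0x03->0x11 len=6 : 48 b0 c3 8e a4 9c
[2] 0x14->0x0f len=2 : 8e a4
query mem[0x14]=0x8e, mem[0x15]=0xa4, mem[0x16]=0x9c

MEM[0x14,0x15,0x16] = 8e a4 9c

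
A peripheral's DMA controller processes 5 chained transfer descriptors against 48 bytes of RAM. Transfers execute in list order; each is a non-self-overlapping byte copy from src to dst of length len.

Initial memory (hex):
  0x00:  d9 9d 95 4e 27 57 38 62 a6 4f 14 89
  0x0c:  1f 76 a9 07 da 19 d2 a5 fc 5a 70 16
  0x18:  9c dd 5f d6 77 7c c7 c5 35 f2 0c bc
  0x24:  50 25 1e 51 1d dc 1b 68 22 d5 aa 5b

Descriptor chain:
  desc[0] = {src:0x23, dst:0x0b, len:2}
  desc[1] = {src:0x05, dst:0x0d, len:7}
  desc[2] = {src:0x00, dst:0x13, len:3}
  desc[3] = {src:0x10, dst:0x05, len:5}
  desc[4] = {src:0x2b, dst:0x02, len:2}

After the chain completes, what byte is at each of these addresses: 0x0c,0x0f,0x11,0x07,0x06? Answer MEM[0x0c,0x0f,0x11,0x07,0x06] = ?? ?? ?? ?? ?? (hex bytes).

MEM[0x0c,0x0f,0x11,0x07,0x06] = 50 62 4f 14 4f

  after D0: wrote 2B at 0x0b = bc50
  after D1: wrote 7B at 0x0d = 573862a64f14bc
  after D2: wrote 3B at 0x13 = d99d95
  after D3: wrote 5B at 0x05 = a64f14d99d
  after D4: wrote 2B at 0x02 = 6822
query mem[0x0c]=0x50, mem[0x0f]=0x62, mem[0x11]=0x4f, mem[0x07]=0x14, mem[0x06]=0x4f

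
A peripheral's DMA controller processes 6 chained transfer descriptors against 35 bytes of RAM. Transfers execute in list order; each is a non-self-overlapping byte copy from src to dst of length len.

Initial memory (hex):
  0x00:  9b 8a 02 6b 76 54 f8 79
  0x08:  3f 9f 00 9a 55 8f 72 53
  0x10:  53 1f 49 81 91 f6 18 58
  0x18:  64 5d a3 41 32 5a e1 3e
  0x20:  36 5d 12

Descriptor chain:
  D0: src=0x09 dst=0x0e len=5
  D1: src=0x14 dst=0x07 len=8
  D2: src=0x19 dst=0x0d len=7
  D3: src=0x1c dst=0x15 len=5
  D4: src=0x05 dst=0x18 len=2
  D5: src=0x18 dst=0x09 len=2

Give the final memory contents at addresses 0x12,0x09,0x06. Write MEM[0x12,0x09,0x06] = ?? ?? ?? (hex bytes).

#0 dst[0x0e+5] := {0x9f,0x00,0x9a,0x55,0x8f}
#1 dst[0x07+8] := {0x91,0xf6,0x18,0x58,0x64,0x5d,0xa3,0x41}
#2 dst[0x0d+7] := {0x5d,0xa3,0x41,0x32,0x5a,0xe1,0x3e}
#3 dst[0x15+5] := {0x32,0x5a,0xe1,0x3e,0x36}
#4 dst[0x18+2] := {0x54,0xf8}
#5 dst[0x09+2] := {0x54,0xf8}
query mem[0x12]=0xe1, mem[0x09]=0x54, mem[0x06]=0xf8

MEM[0x12,0x09,0x06] = e1 54 f8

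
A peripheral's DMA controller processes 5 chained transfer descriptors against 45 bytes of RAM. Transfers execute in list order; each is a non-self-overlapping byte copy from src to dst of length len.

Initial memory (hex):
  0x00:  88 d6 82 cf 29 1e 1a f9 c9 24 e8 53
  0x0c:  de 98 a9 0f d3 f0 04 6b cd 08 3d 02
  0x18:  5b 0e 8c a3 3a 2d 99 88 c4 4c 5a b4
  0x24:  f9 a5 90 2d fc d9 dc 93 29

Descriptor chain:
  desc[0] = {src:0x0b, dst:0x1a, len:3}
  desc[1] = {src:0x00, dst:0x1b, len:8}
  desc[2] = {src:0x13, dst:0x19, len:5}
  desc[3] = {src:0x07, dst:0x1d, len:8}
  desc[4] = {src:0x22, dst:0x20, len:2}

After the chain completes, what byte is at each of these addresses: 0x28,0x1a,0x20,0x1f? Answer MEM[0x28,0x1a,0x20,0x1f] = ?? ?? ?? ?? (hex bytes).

D0: mem[0x1a..0x1c] <- [53 de 98]
D1: mem[0x1b..0x22] <- [88 d6 82 cf 29 1e 1a f9]
D2: mem[0x19..0x1d] <- [6b cd 08 3d 02]
D3: mem[0x1d..0x24] <- [f9 c9 24 e8 53 de 98 a9]
D4: mem[0x20..0x21] <- [de 98]
query mem[0x28]=0xfc, mem[0x1a]=0xcd, mem[0x20]=0xde, mem[0x1f]=0x24

MEM[0x28,0x1a,0x20,0x1f] = fc cd de 24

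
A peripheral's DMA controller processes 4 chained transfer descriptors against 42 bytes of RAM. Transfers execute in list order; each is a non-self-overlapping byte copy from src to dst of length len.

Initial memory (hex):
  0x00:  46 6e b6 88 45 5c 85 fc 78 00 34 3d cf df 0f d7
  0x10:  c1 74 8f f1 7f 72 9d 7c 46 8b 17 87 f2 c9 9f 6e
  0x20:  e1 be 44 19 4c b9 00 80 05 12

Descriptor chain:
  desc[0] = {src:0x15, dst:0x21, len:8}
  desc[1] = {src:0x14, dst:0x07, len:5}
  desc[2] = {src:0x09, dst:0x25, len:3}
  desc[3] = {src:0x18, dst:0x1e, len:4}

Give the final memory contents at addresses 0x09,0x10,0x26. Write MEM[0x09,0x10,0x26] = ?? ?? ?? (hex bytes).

#0 dst[0x21+8] := {0x72,0x9d,0x7c,0x46,0x8b,0x17,0x87,0xf2}
#1 dst[0x07+5] := {0x7f,0x72,0x9d,0x7c,0x46}
#2 dst[0x25+3] := {0x9d,0x7c,0x46}
#3 dst[0x1e+4] := {0x46,0x8b,0x17,0x87}
query mem[0x09]=0x9d, mem[0x10]=0xc1, mem[0x26]=0x7c

MEM[0x09,0x10,0x26] = 9d c1 7c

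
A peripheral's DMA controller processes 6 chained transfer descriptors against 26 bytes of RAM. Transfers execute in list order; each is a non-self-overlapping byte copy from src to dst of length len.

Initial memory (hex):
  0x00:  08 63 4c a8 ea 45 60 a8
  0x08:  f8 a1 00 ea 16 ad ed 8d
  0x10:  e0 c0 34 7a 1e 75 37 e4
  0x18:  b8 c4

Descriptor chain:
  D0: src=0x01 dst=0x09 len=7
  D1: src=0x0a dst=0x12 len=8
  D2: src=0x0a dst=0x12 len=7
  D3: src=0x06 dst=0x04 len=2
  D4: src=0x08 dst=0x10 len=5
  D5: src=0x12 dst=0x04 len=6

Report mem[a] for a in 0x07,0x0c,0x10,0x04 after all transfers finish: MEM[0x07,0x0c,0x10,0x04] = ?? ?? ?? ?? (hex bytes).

[0] 0x01->0x09 len=7 : 63 4c a8 ea 45 60 a8
[1] 0x0a->0x12 len=8 : 4c a8 ea 45 60 a8 e0 c0
[2] 0x0a->0x12 len=7 : 4c a8 ea 45 60 a8 e0
[3] 0x06->0x04 len=2 : 60 a8
[4] 0x08->0x10 len=5 : f8 63 4c a8 ea
[5] 0x12->0x04 len=6 : 4c a8 ea 45 60 a8
query mem[0x07]=0x45, mem[0x0c]=0xea, mem[0x10]=0xf8, mem[0x04]=0x4c

MEM[0x07,0x0c,0x10,0x04] = 45 ea f8 4c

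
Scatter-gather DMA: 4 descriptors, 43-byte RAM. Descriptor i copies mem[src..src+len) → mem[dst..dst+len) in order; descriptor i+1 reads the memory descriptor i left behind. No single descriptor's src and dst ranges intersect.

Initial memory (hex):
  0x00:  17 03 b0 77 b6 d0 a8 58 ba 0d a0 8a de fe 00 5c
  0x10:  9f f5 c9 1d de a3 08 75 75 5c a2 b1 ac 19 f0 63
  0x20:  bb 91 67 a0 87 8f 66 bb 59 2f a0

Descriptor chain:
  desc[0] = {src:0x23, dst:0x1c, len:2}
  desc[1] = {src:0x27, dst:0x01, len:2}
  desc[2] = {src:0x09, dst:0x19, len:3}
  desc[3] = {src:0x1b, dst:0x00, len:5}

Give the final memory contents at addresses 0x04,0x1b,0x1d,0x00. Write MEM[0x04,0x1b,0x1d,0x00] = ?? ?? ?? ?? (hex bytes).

MEM[0x04,0x1b,0x1d,0x00] = 63 8a 87 8a

  after D0: wrote 2B at 0x1c = a087
  after D1: wrote 2B at 0x01 = bb59
  after D2: wrote 3B at 0x19 = 0da08a
  after D3: wrote 5B at 0x00 = 8aa087f063
query mem[0x04]=0x63, mem[0x1b]=0x8a, mem[0x1d]=0x87, mem[0x00]=0x8a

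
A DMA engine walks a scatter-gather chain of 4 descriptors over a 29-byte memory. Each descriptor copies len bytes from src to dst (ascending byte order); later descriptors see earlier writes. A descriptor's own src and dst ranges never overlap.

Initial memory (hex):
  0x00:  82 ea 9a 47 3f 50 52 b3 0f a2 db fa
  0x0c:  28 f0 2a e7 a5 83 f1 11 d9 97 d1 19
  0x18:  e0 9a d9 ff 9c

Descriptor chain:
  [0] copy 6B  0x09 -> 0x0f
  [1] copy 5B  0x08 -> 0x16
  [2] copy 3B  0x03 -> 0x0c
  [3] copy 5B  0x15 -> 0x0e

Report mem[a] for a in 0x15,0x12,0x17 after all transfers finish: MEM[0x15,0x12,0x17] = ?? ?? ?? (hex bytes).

[0] 0x09->0x0f len=6 : a2 db fa 28 f0 2a
[1] 0x08->0x16 len=5 : 0f a2 db fa 28
[2] 0x03->0x0c len=3 : 47 3f 50
[3] 0x15->0x0e len=5 : 97 0f a2 db fa
query mem[0x15]=0x97, mem[0x12]=0xfa, mem[0x17]=0xa2

MEM[0x15,0x12,0x17] = 97 fa a2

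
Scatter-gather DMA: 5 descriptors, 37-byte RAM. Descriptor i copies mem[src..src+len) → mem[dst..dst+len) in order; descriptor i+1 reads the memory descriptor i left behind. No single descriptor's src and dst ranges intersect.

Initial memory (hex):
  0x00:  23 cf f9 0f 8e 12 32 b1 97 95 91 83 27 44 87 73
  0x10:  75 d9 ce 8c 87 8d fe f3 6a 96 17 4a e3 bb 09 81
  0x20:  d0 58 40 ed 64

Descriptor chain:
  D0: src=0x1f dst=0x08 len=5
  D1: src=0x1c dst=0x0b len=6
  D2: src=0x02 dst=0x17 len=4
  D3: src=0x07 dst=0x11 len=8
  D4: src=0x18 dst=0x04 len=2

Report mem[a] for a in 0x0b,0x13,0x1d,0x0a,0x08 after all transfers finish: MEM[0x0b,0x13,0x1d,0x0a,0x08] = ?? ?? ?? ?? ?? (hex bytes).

MEM[0x0b,0x13,0x1d,0x0a,0x08] = e3 d0 bb 58 81

D0: mem[0x08..0x0c] <- [81 d0 58 40 ed]
D1: mem[0x0b..0x10] <- [e3 bb 09 81 d0 58]
D2: mem[0x17..0x1a] <- [f9 0f 8e 12]
D3: mem[0x11..0x18] <- [b1 81 d0 58 e3 bb 09 81]
D4: mem[0x04..0x05] <- [81 8e]
query mem[0x0b]=0xe3, mem[0x13]=0xd0, mem[0x1d]=0xbb, mem[0x0a]=0x58, mem[0x08]=0x81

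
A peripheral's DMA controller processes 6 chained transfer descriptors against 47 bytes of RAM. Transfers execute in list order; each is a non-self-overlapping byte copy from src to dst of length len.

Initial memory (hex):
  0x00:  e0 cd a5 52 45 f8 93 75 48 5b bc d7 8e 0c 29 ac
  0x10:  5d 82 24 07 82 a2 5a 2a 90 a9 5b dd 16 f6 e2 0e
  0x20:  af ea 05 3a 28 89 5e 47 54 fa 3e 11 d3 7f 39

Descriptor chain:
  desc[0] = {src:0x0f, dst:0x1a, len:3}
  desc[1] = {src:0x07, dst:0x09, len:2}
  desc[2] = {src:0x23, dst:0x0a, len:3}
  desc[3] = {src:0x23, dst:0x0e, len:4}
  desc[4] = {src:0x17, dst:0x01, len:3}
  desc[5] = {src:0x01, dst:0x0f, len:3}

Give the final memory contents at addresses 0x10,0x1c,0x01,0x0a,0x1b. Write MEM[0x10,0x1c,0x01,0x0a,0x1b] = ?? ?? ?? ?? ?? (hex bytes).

MEM[0x10,0x1c,0x01,0x0a,0x1b] = 90 82 2a 3a 5d

D0: mem[0x1a..0x1c] <- [ac 5d 82]
D1: mem[0x09..0x0a] <- [75 48]
D2: mem[0x0a..0x0c] <- [3a 28 89]
D3: mem[0x0e..0x11] <- [3a 28 89 5e]
D4: mem[0x01..0x03] <- [2a 90 a9]
D5: mem[0x0f..0x11] <- [2a 90 a9]
query mem[0x10]=0x90, mem[0x1c]=0x82, mem[0x01]=0x2a, mem[0x0a]=0x3a, mem[0x1b]=0x5d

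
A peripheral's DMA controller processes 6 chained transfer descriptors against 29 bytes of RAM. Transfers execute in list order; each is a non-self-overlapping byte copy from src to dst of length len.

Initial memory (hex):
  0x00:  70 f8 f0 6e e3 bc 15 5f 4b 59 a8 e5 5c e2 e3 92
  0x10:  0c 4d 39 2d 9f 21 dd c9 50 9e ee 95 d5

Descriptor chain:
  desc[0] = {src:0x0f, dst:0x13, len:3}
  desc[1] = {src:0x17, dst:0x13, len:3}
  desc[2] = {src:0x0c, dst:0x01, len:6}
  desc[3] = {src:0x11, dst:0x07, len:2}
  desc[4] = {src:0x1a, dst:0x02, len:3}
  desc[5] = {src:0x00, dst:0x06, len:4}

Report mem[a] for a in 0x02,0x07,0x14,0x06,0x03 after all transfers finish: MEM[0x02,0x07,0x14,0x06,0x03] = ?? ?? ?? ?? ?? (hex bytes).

MEM[0x02,0x07,0x14,0x06,0x03] = ee 5c 50 70 95

  after D0: wrote 3B at 0x13 = 920c4d
  after D1: wrote 3B at 0x13 = c9509e
  after D2: wrote 6B at 0x01 = 5ce2e3920c4d
  after D3: wrote 2B at 0x07 = 4d39
  after D4: wrote 3B at 0x02 = ee95d5
  after D5: wrote 4B at 0x06 = 705cee95
query mem[0x02]=0xee, mem[0x07]=0x5c, mem[0x14]=0x50, mem[0x06]=0x70, mem[0x03]=0x95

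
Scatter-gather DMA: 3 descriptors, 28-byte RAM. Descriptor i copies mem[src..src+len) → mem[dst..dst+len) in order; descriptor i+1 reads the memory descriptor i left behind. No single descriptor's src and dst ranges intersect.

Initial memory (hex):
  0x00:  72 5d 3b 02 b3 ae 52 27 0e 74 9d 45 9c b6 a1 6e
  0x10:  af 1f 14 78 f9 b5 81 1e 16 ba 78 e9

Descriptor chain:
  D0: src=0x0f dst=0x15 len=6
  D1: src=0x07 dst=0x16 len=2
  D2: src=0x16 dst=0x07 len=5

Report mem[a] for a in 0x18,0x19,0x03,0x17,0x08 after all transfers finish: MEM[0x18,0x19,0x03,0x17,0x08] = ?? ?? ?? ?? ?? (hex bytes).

MEM[0x18,0x19,0x03,0x17,0x08] = 14 78 02 0e 0e

D0: mem[0x15..0x1a] <- [6e af 1f 14 78 f9]
D1: mem[0x16..0x17] <- [27 0e]
D2: mem[0x07..0x0b] <- [27 0e 14 78 f9]
query mem[0x18]=0x14, mem[0x19]=0x78, mem[0x03]=0x02, mem[0x17]=0x0e, mem[0x08]=0x0e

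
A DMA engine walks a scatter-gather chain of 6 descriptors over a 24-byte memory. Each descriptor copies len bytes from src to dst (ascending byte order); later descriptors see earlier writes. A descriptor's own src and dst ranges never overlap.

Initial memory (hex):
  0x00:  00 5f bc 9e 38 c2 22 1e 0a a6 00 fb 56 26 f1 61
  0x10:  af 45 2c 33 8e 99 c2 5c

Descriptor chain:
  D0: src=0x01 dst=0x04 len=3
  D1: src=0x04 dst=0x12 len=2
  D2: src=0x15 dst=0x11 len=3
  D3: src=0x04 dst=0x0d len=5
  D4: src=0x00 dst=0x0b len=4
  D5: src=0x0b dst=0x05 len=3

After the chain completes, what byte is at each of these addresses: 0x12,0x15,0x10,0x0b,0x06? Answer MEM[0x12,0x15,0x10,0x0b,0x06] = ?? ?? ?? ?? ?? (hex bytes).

MEM[0x12,0x15,0x10,0x0b,0x06] = c2 99 1e 00 5f

D0: mem[0x04..0x06] <- [5f bc 9e]
D1: mem[0x12..0x13] <- [5f bc]
D2: mem[0x11..0x13] <- [99 c2 5c]
D3: mem[0x0d..0x11] <- [5f bc 9e 1e 0a]
D4: mem[0x0b..0x0e] <- [00 5f bc 9e]
D5: mem[0x05..0x07] <- [00 5f bc]
query mem[0x12]=0xc2, mem[0x15]=0x99, mem[0x10]=0x1e, mem[0x0b]=0x00, mem[0x06]=0x5f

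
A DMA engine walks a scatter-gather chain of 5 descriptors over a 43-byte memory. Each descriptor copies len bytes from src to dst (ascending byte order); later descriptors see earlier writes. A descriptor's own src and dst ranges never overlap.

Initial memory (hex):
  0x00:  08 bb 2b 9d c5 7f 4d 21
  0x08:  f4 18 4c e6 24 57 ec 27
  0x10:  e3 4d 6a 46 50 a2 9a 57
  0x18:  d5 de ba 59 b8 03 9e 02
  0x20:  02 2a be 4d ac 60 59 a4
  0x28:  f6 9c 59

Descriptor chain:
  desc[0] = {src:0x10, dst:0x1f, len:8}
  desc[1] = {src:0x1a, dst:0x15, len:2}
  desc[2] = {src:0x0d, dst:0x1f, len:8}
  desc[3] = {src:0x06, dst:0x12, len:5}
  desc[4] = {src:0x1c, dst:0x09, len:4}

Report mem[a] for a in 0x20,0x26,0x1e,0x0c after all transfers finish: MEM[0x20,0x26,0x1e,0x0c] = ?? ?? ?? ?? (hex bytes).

[0] 0x10->0x1f len=8 : e3 4d 6a 46 50 a2 9a 57
[1] 0x1a->0x15 len=2 : ba 59
[2] 0x0d->0x1f len=8 : 57 ec 27 e3 4d 6a 46 50
[3] 0x06->0x12 len=5 : 4d 21 f4 18 4c
[4] 0x1c->0x09 len=4 : b8 03 9e 57
query mem[0x20]=0xec, mem[0x26]=0x50, mem[0x1e]=0x9e, mem[0x0c]=0x57

MEM[0x20,0x26,0x1e,0x0c] = ec 50 9e 57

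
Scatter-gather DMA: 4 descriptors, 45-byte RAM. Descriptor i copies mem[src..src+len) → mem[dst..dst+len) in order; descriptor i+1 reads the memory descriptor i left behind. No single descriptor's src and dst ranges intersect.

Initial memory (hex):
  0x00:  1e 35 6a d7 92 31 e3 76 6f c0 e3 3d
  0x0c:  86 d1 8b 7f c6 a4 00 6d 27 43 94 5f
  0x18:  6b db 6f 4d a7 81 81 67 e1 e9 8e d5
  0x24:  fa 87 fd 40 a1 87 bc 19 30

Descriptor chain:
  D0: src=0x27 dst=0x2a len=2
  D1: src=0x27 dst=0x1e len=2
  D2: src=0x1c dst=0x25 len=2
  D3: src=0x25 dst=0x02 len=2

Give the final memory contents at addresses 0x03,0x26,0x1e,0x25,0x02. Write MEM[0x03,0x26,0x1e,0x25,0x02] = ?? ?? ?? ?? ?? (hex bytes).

MEM[0x03,0x26,0x1e,0x25,0x02] = 81 81 40 a7 a7

#0 dst[0x2a+2] := {0x40,0xa1}
#1 dst[0x1e+2] := {0x40,0xa1}
#2 dst[0x25+2] := {0xa7,0x81}
#3 dst[0x02+2] := {0xa7,0x81}
query mem[0x03]=0x81, mem[0x26]=0x81, mem[0x1e]=0x40, mem[0x25]=0xa7, mem[0x02]=0xa7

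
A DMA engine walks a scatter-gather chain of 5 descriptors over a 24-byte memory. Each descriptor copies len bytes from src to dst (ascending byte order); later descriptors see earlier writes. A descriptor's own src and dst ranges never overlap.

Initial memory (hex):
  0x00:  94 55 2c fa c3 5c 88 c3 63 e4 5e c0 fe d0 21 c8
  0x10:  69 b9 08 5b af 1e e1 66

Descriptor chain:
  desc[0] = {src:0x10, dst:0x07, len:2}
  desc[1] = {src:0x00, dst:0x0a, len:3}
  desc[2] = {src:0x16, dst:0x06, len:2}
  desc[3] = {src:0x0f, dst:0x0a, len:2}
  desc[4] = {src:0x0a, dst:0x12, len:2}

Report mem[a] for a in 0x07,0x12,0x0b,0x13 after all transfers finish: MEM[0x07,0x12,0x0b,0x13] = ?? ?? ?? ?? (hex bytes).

MEM[0x07,0x12,0x0b,0x13] = 66 c8 69 69

[0] 0x10->0x07 len=2 : 69 b9
[1] 0x00->0x0a len=3 : 94 55 2c
[2] 0x16->0x06 len=2 : e1 66
[3] 0x0f->0x0a len=2 : c8 69
[4] 0x0a->0x12 len=2 : c8 69
query mem[0x07]=0x66, mem[0x12]=0xc8, mem[0x0b]=0x69, mem[0x13]=0x69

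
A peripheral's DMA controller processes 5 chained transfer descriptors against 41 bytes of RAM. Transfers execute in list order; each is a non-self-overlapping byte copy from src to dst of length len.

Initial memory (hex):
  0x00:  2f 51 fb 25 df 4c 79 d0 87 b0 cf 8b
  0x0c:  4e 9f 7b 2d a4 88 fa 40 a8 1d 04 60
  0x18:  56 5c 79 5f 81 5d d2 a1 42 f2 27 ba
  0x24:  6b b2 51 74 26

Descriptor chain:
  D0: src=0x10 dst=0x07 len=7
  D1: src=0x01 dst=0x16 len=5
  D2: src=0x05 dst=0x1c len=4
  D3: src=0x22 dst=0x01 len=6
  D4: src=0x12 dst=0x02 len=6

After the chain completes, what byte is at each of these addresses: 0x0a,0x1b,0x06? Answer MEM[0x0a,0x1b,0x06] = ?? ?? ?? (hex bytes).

MEM[0x0a,0x1b,0x06] = 40 5f 51

  after D0: wrote 7B at 0x07 = a488fa40a81d04
  after D1: wrote 5B at 0x16 = 51fb25df4c
  after D2: wrote 4B at 0x1c = 4c79a488
  after D3: wrote 6B at 0x01 = 27ba6bb25174
  after D4: wrote 6B at 0x02 = fa40a81d51fb
query mem[0x0a]=0x40, mem[0x1b]=0x5f, mem[0x06]=0x51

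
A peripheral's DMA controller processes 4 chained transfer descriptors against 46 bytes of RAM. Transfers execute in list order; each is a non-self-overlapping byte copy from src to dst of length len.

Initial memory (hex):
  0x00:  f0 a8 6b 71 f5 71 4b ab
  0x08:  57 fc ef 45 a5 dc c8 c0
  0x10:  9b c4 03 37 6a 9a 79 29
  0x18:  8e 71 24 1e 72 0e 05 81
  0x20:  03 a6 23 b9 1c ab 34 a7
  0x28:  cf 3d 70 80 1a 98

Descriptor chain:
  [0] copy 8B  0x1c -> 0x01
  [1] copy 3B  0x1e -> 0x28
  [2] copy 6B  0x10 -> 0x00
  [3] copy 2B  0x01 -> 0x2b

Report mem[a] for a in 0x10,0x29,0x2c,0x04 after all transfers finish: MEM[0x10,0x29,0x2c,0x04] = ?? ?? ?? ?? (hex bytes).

#0 dst[0x01+8] := {0x72,0x0e,0x05,0x81,0x03,0xa6,0x23,0xb9}
#1 dst[0x28+3] := {0x05,0x81,0x03}
#2 dst[0x00+6] := {0x9b,0xc4,0x03,0x37,0x6a,0x9a}
#3 dst[0x2b+2] := {0xc4,0x03}
query mem[0x10]=0x9b, mem[0x29]=0x81, mem[0x2c]=0x03, mem[0x04]=0x6a

MEM[0x10,0x29,0x2c,0x04] = 9b 81 03 6a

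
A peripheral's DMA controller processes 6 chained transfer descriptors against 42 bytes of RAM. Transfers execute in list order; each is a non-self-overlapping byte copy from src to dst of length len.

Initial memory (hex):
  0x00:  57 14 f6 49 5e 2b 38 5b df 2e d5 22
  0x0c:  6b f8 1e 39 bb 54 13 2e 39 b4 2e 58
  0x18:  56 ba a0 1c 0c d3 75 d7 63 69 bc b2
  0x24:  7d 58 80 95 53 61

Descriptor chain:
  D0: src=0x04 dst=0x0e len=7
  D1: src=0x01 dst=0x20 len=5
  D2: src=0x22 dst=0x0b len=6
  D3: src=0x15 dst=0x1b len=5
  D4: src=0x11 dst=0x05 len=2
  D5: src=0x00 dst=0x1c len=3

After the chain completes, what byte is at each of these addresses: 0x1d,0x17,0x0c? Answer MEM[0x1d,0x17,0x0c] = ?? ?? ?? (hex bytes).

MEM[0x1d,0x17,0x0c] = 14 58 5e

[0] 0x04->0x0e len=7 : 5e 2b 38 5b df 2e d5
[1] 0x01->0x20 len=5 : 14 f6 49 5e 2b
[2] 0x22->0x0b len=6 : 49 5e 2b 58 80 95
[3] 0x15->0x1b len=5 : b4 2e 58 56 ba
[4] 0x11->0x05 len=2 : 5b df
[5] 0x00->0x1c len=3 : 57 14 f6
query mem[0x1d]=0x14, mem[0x17]=0x58, mem[0x0c]=0x5e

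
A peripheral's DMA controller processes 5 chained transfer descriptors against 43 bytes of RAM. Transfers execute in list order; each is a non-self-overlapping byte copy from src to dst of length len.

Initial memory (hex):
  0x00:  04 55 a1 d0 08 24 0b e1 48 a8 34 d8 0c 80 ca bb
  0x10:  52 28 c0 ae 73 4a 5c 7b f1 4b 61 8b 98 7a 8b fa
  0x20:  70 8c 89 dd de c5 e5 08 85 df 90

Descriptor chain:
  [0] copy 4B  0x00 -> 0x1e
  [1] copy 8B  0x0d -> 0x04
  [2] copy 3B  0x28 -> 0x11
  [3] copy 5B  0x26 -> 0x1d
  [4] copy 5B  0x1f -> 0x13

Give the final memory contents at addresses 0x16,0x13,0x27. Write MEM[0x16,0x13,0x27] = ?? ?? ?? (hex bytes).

MEM[0x16,0x13,0x27] = 89 85 08

[0] 0x00->0x1e len=4 : 04 55 a1 d0
[1] 0x0d->0x04 len=8 : 80 ca bb 52 28 c0 ae 73
[2] 0x28->0x11 len=3 : 85 df 90
[3] 0x26->0x1d len=5 : e5 08 85 df 90
[4] 0x1f->0x13 len=5 : 85 df 90 89 dd
query mem[0x16]=0x89, mem[0x13]=0x85, mem[0x27]=0x08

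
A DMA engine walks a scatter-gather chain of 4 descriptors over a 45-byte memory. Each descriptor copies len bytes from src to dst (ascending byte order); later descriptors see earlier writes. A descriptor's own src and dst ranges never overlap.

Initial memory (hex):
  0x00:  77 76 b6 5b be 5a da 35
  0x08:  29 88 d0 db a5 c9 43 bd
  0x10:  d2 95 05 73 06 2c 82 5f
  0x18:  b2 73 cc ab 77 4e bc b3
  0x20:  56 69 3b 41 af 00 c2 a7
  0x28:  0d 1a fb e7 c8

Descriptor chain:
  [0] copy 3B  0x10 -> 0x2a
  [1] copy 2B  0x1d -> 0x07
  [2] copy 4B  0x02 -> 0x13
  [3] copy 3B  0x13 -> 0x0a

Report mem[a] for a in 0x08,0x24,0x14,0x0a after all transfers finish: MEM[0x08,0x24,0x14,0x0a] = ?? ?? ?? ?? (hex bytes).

MEM[0x08,0x24,0x14,0x0a] = bc af 5b b6

#0 dst[0x2a+3] := {0xd2,0x95,0x05}
#1 dst[0x07+2] := {0x4e,0xbc}
#2 dst[0x13+4] := {0xb6,0x5b,0xbe,0x5a}
#3 dst[0x0a+3] := {0xb6,0x5b,0xbe}
query mem[0x08]=0xbc, mem[0x24]=0xaf, mem[0x14]=0x5b, mem[0x0a]=0xb6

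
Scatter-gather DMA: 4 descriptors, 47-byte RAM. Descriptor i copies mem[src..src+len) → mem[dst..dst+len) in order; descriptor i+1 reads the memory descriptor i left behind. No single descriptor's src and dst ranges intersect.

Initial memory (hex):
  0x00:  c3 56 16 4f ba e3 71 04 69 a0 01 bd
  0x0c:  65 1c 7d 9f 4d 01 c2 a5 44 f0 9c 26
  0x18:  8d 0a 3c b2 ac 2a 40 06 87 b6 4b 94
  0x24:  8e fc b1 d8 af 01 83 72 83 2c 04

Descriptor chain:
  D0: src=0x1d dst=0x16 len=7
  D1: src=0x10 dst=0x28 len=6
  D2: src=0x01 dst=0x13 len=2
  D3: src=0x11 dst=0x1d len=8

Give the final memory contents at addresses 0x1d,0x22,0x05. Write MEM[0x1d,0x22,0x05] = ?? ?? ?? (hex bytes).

  after D0: wrote 7B at 0x16 = 2a400687b64b94
  after D1: wrote 6B at 0x28 = 4d01c2a544f0
  after D2: wrote 2B at 0x13 = 5616
  after D3: wrote 8B at 0x1d = 01c25616f02a4006
query mem[0x1d]=0x01, mem[0x22]=0x2a, mem[0x05]=0xe3

MEM[0x1d,0x22,0x05] = 01 2a e3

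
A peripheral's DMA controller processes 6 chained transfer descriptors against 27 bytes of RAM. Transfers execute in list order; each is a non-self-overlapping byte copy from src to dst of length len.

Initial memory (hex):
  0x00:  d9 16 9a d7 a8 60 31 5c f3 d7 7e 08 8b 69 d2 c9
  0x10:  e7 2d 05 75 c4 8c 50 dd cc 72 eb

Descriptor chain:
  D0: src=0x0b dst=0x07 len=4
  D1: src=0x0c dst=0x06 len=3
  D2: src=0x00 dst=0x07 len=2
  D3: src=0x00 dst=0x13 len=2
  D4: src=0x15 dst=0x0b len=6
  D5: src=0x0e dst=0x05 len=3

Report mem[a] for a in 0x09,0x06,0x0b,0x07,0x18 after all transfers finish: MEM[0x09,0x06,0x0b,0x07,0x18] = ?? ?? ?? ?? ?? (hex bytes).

D0: mem[0x07..0x0a] <- [08 8b 69 d2]
D1: mem[0x06..0x08] <- [8b 69 d2]
D2: mem[0x07..0x08] <- [d9 16]
D3: mem[0x13..0x14] <- [d9 16]
D4: mem[0x0b..0x10] <- [8c 50 dd cc 72 eb]
D5: mem[0x05..0x07] <- [cc 72 eb]
query mem[0x09]=0x69, mem[0x06]=0x72, mem[0x0b]=0x8c, mem[0x07]=0xeb, mem[0x18]=0xcc

MEM[0x09,0x06,0x0b,0x07,0x18] = 69 72 8c eb cc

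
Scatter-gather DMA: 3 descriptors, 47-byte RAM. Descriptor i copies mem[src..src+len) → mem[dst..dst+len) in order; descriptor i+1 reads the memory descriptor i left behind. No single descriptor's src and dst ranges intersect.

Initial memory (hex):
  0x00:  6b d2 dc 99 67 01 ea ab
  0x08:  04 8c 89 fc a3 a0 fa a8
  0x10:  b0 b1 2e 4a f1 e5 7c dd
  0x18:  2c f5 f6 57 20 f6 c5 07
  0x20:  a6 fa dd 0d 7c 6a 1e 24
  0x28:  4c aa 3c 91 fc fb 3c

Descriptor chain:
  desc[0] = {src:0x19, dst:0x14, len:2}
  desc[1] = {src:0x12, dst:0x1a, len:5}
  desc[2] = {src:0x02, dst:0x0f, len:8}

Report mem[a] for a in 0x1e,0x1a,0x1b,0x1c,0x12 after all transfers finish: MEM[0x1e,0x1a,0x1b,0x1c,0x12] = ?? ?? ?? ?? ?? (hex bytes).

MEM[0x1e,0x1a,0x1b,0x1c,0x12] = 7c 2e 4a f5 01

#0 dst[0x14+2] := {0xf5,0xf6}
#1 dst[0x1a+5] := {0x2e,0x4a,0xf5,0xf6,0x7c}
#2 dst[0x0f+8] := {0xdc,0x99,0x67,0x01,0xea,0xab,0x04,0x8c}
query mem[0x1e]=0x7c, mem[0x1a]=0x2e, mem[0x1b]=0x4a, mem[0x1c]=0xf5, mem[0x12]=0x01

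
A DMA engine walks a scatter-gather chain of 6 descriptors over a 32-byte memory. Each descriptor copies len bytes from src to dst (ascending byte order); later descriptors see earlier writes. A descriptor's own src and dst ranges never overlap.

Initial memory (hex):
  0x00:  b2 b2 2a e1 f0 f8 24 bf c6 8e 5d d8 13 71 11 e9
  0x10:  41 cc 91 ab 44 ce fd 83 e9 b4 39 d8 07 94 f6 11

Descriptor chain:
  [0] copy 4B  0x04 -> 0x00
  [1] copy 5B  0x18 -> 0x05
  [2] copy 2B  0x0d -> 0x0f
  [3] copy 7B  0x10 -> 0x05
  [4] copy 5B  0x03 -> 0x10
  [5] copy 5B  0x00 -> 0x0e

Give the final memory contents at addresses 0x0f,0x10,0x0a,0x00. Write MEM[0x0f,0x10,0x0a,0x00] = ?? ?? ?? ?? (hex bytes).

MEM[0x0f,0x10,0x0a,0x00] = f8 24 ce f0

D0: mem[0x00..0x03] <- [f0 f8 24 bf]
D1: mem[0x05..0x09] <- [e9 b4 39 d8 07]
D2: mem[0x0f..0x10] <- [71 11]
D3: mem[0x05..0x0b] <- [11 cc 91 ab 44 ce fd]
D4: mem[0x10..0x14] <- [bf f0 11 cc 91]
D5: mem[0x0e..0x12] <- [f0 f8 24 bf f0]
query mem[0x0f]=0xf8, mem[0x10]=0x24, mem[0x0a]=0xce, mem[0x00]=0xf0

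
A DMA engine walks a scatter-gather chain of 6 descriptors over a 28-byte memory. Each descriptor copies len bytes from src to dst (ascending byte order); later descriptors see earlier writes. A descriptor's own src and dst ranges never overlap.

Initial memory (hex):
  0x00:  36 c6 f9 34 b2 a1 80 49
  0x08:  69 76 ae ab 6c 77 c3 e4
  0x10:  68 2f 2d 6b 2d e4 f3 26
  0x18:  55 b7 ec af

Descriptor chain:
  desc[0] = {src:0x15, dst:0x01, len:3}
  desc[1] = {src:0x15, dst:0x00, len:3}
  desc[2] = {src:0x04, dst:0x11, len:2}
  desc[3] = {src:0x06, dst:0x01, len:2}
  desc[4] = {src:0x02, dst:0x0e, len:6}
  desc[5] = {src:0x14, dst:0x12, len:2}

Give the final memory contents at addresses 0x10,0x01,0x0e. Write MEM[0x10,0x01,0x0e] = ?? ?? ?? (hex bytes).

MEM[0x10,0x01,0x0e] = b2 80 49

[0] 0x15->0x01 len=3 : e4 f3 26
[1] 0x15->0x00 len=3 : e4 f3 26
[2] 0x04->0x11 len=2 : b2 a1
[3] 0x06->0x01 len=2 : 80 49
[4] 0x02->0x0e len=6 : 49 26 b2 a1 80 49
[5] 0x14->0x12 len=2 : 2d e4
query mem[0x10]=0xb2, mem[0x01]=0x80, mem[0x0e]=0x49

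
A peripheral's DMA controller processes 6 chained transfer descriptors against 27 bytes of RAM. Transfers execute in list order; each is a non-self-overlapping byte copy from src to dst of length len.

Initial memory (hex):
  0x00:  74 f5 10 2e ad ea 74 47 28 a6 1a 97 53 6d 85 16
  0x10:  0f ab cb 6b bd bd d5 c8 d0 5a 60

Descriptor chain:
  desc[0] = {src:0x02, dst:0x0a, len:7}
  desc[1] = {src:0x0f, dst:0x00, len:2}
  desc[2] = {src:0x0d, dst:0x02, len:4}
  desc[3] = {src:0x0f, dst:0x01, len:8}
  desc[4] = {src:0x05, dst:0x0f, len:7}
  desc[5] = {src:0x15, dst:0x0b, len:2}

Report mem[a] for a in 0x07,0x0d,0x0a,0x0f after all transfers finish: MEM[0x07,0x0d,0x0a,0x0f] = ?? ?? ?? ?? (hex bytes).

D0: mem[0x0a..0x10] <- [10 2e ad ea 74 47 28]
D1: mem[0x00..0x01] <- [47 28]
D2: mem[0x02..0x05] <- [ea 74 47 28]
D3: mem[0x01..0x08] <- [47 28 ab cb 6b bd bd d5]
D4: mem[0x0f..0x15] <- [6b bd bd d5 a6 10 2e]
D5: mem[0x0b..0x0c] <- [2e d5]
query mem[0x07]=0xbd, mem[0x0d]=0xea, mem[0x0a]=0x10, mem[0x0f]=0x6b

MEM[0x07,0x0d,0x0a,0x0f] = bd ea 10 6b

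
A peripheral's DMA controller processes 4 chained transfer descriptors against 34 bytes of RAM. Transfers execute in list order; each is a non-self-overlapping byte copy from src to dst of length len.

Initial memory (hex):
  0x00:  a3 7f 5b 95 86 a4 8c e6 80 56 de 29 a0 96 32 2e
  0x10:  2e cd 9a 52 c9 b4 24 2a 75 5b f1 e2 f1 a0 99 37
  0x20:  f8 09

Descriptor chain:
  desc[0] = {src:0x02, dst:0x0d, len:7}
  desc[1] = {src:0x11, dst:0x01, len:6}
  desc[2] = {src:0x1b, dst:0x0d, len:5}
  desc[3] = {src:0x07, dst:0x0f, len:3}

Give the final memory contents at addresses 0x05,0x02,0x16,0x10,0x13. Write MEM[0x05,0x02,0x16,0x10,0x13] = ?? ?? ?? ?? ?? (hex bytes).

MEM[0x05,0x02,0x16,0x10,0x13] = b4 e6 24 80 80

#0 dst[0x0d+7] := {0x5b,0x95,0x86,0xa4,0x8c,0xe6,0x80}
#1 dst[0x01+6] := {0x8c,0xe6,0x80,0xc9,0xb4,0x24}
#2 dst[0x0d+5] := {0xe2,0xf1,0xa0,0x99,0x37}
#3 dst[0x0f+3] := {0xe6,0x80,0x56}
query mem[0x05]=0xb4, mem[0x02]=0xe6, mem[0x16]=0x24, mem[0x10]=0x80, mem[0x13]=0x80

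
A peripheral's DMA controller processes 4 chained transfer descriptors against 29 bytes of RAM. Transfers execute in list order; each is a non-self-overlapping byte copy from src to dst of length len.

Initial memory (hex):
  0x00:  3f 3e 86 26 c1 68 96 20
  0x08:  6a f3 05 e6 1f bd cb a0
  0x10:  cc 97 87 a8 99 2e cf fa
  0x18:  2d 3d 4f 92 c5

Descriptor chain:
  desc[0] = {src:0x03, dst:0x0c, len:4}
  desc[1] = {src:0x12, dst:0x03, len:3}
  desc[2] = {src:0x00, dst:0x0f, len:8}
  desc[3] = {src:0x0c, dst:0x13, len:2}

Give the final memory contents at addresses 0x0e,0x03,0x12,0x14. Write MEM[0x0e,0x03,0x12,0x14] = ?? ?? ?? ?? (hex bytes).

MEM[0x0e,0x03,0x12,0x14] = 68 87 87 c1

[0] 0x03->0x0c len=4 : 26 c1 68 96
[1] 0x12->0x03 len=3 : 87 a8 99
[2] 0x00->0x0f len=8 : 3f 3e 86 87 a8 99 96 20
[3] 0x0c->0x13 len=2 : 26 c1
query mem[0x0e]=0x68, mem[0x03]=0x87, mem[0x12]=0x87, mem[0x14]=0xc1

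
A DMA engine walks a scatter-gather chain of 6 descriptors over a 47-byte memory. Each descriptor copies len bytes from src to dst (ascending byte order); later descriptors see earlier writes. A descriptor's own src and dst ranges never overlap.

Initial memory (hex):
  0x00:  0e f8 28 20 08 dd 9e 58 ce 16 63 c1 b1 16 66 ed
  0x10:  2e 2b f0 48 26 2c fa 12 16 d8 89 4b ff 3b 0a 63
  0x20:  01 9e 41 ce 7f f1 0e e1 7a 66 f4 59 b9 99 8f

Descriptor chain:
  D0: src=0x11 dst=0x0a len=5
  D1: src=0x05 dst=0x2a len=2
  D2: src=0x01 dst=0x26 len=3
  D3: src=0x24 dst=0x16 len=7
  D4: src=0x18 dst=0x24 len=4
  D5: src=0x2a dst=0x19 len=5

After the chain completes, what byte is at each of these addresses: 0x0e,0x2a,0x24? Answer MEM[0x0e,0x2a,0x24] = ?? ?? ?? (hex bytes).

MEM[0x0e,0x2a,0x24] = 2c dd f8

D0: mem[0x0a..0x0e] <- [2b f0 48 26 2c]
D1: mem[0x2a..0x2b] <- [dd 9e]
D2: mem[0x26..0x28] <- [f8 28 20]
D3: mem[0x16..0x1c] <- [7f f1 f8 28 20 66 dd]
D4: mem[0x24..0x27] <- [f8 28 20 66]
D5: mem[0x19..0x1d] <- [dd 9e b9 99 8f]
query mem[0x0e]=0x2c, mem[0x2a]=0xdd, mem[0x24]=0xf8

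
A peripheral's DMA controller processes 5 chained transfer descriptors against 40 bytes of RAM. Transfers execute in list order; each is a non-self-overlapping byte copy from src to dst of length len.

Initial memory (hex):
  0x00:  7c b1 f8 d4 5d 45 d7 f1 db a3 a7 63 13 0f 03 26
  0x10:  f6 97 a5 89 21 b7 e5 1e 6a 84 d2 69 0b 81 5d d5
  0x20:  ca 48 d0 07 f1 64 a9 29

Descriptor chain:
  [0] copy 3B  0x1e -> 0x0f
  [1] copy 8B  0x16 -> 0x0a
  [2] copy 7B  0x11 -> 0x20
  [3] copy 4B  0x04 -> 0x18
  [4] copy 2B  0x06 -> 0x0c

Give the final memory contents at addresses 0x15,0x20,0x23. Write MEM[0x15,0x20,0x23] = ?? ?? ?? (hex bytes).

MEM[0x15,0x20,0x23] = b7 81 21

  after D0: wrote 3B at 0x0f = 5dd5ca
  after D1: wrote 8B at 0x0a = e51e6a84d2690b81
  after D2: wrote 7B at 0x20 = 81a58921b7e51e
  after D3: wrote 4B at 0x18 = 5d45d7f1
  after D4: wrote 2B at 0x0c = d7f1
query mem[0x15]=0xb7, mem[0x20]=0x81, mem[0x23]=0x21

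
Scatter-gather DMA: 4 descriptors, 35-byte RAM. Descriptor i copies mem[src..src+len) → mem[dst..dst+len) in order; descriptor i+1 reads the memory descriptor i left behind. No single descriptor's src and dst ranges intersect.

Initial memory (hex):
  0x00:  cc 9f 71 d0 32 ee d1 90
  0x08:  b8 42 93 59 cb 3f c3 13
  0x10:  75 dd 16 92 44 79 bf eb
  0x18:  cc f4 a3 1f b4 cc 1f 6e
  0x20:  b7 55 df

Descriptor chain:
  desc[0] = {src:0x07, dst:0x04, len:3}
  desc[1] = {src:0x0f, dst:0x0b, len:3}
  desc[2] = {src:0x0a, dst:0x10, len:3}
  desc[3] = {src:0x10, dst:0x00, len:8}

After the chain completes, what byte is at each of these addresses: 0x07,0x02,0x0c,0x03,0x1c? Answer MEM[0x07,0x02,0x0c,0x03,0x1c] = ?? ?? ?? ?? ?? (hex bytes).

MEM[0x07,0x02,0x0c,0x03,0x1c] = eb 75 75 92 b4

#0 dst[0x04+3] := {0x90,0xb8,0x42}
#1 dst[0x0b+3] := {0x13,0x75,0xdd}
#2 dst[0x10+3] := {0x93,0x13,0x75}
#3 dst[0x00+8] := {0x93,0x13,0x75,0x92,0x44,0x79,0xbf,0xeb}
query mem[0x07]=0xeb, mem[0x02]=0x75, mem[0x0c]=0x75, mem[0x03]=0x92, mem[0x1c]=0xb4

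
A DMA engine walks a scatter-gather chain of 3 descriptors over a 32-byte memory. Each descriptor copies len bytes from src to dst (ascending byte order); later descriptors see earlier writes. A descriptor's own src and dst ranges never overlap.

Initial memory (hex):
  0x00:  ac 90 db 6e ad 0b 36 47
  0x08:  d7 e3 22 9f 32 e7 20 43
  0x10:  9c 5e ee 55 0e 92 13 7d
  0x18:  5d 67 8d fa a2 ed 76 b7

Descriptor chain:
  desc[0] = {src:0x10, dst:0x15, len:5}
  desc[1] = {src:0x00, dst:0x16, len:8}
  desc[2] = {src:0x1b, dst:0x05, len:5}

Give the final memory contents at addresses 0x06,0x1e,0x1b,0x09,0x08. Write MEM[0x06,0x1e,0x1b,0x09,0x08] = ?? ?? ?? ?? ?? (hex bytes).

#0 dst[0x15+5] := {0x9c,0x5e,0xee,0x55,0x0e}
#1 dst[0x16+8] := {0xac,0x90,0xdb,0x6e,0xad,0x0b,0x36,0x47}
#2 dst[0x05+5] := {0x0b,0x36,0x47,0x76,0xb7}
query mem[0x06]=0x36, mem[0x1e]=0x76, mem[0x1b]=0x0b, mem[0x09]=0xb7, mem[0x08]=0x76

MEM[0x06,0x1e,0x1b,0x09,0x08] = 36 76 0b b7 76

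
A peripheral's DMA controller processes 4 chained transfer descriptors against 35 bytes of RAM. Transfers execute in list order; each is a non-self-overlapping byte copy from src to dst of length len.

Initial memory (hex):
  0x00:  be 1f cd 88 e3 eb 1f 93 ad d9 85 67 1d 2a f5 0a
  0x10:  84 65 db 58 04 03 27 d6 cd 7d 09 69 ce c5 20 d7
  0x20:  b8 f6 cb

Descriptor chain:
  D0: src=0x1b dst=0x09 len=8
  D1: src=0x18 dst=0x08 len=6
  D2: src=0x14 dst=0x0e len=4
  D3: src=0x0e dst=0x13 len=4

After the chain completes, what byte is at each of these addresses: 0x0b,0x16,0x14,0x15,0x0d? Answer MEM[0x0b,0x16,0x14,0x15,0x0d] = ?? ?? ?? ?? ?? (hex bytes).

MEM[0x0b,0x16,0x14,0x15,0x0d] = 69 d6 03 27 c5

[0] 0x1b->0x09 len=8 : 69 ce c5 20 d7 b8 f6 cb
[1] 0x18->0x08 len=6 : cd 7d 09 69 ce c5
[2] 0x14->0x0e len=4 : 04 03 27 d6
[3] 0x0e->0x13 len=4 : 04 03 27 d6
query mem[0x0b]=0x69, mem[0x16]=0xd6, mem[0x14]=0x03, mem[0x15]=0x27, mem[0x0d]=0xc5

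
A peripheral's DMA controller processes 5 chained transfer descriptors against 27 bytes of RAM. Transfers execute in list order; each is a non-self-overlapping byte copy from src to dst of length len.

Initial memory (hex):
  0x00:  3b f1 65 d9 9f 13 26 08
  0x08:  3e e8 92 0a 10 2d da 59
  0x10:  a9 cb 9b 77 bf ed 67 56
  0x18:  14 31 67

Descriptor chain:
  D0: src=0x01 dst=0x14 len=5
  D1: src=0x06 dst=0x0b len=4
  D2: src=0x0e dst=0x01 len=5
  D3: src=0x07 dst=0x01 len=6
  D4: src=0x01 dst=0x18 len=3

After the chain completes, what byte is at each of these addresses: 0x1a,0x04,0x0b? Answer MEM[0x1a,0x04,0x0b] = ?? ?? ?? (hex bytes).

MEM[0x1a,0x04,0x0b] = e8 92 26

[0] 0x01->0x14 len=5 : f1 65 d9 9f 13
[1] 0x06->0x0b len=4 : 26 08 3e e8
[2] 0x0e->0x01 len=5 : e8 59 a9 cb 9b
[3] 0x07->0x01 len=6 : 08 3e e8 92 26 08
[4] 0x01->0x18 len=3 : 08 3e e8
query mem[0x1a]=0xe8, mem[0x04]=0x92, mem[0x0b]=0x26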